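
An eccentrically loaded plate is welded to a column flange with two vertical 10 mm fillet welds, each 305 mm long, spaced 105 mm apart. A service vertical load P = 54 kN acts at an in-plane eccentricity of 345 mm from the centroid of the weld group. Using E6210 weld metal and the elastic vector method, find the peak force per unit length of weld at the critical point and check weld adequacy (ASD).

f_max ≈ 505 N/mm; adequate

E62XX → F_EXX = 620 MPa.
Total weld length L_w = 610 mm. Treat welds as unit-width lines.
Polar moment about centroid: J = 2[d³/12 + d(b/2)²] = 2[305³/12 + 305×52.5²] = 6410000 mm³.
Direct shear f_v = P/L_w = 54×10³ / 610 = 88.52 N/mm (vertical).
Torsion M = P·e = 54×10³ × 345 = 18630000 N·mm.
Critical point at (x, y) = (52.5, 152.5) from centroid. f_tx = M·y/J = 443.2 N/mm; f_ty = M·x/J = 152.6 N/mm.
Resultant f_max = √[f_tx² + (f_v + f_ty)²] = √[443.2² + (88.52 + 152.6)²] = 504.6 N/mm.
Capacity per unit length: r_n/Ω = (1/2.0) × 0.6 × 620 × (0.707 × 10) = 1315 N/mm.
504.6 ≤ 1315 → adequate.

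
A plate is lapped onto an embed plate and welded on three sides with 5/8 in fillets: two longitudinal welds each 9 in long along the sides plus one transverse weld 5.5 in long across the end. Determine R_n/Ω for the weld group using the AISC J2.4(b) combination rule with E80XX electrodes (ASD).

R_n/Ω ≈ 250 kip

E80XX → F_EXX = 80 ksi.
t_e = 0.707 × 0.625 = 0.4419 in.
R_nwl = 0.6 × 80 × 0.4419 × 18 = 381.8 kip (longitudinal, 2 welds).
R_nwt = 0.6 × 80 × 0.4419 × 5.5 = 116.7 kip (transverse, base value).
(i) R_nwl + R_nwt = 498.4 kip; (ii) 0.85 R_nwl + 1.5 R_nwt = 499.5 kip.
R_n = max = 499.5 kip [governs: (ii)]; R_n/Ω = 249.7 kip.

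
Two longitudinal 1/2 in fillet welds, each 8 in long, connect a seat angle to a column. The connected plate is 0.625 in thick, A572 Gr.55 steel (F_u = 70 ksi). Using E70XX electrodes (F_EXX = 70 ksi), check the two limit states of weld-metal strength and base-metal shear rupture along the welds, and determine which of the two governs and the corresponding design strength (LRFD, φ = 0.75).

φR_n ≈ 178 kip (weld metal governs)

t_e = 0.707 × 0.5 = 0.3535 in; L = 16 in.
Weld metal: φR_n = 0.75 × 0.6 × 70 × 0.3535 × 16 = 178.2 kip.
Base metal (shear rupture): φR_n = 0.75 × 0.6 × 70 × 0.625 × 16 = 315 kip.
Governing: weld metal.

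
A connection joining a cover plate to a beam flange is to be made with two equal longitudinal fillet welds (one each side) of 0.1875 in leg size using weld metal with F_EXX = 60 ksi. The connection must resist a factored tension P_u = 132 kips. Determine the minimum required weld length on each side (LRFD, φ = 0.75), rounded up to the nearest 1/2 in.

L = 18.5 in on each side

Throat t_e = 0.707 × 0.1875 = 0.1326 in.
φr_n = 0.75 × 0.6 × 60 × 0.1326 = 3.579 kips/in.
L_req = P_u / φr_n = 132 / 3.579 = 36.88 in total.
Per side: 36.88 / 2 = 18.44 in.
Round up → use L = 18.5 in on each side.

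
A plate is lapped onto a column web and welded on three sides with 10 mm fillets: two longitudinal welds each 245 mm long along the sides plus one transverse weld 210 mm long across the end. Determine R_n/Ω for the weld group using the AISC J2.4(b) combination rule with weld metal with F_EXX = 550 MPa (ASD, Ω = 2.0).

t_e = 0.707 × 10 = 7.07 mm.
R_nwl = 0.6 × 550 × 7.07 × 490 × 10⁻³ = 1143 kN (longitudinal, 2 welds).
R_nwt = 0.6 × 550 × 7.07 × 210 × 10⁻³ = 490 kN (transverse, base value).
(i) R_nwl + R_nwt = 1633 kN; (ii) 0.85 R_nwl + 1.5 R_nwt = 1707 kN.
R_n = max = 1707 kN [governs: (ii)]; R_n/Ω = 853.3 kN.

R_n/Ω ≈ 853 kN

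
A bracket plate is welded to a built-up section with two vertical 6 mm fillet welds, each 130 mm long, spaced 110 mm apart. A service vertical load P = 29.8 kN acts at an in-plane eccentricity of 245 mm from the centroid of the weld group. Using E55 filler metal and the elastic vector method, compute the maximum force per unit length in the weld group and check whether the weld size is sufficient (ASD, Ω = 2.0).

E55XX → F_EXX = 550 MPa.
Total weld length L_w = 260 mm. Treat welds as unit-width lines.
Polar moment about centroid: J = 2[d³/12 + d(b/2)²] = 2[130³/12 + 130×55²] = 1153000 mm³.
Direct shear f_v = P/L_w = 29.8×10³ / 260 = 114.6 N/mm (vertical).
Torsion M = P·e = 29.8×10³ × 245 = 7301000 N·mm.
Critical point at (x, y) = (55, 65) from centroid. f_tx = M·y/J = 411.7 N/mm; f_ty = M·x/J = 348.4 N/mm.
Resultant f_max = √[f_tx² + (f_v + f_ty)²] = √[411.7² + (114.6 + 348.4)²] = 619.6 N/mm.
Capacity per unit length: r_n/Ω = (1/2.0) × 0.6 × 550 × (0.707 × 6) = 699.9 N/mm.
619.6 ≤ 699.9 → adequate.

f_max ≈ 620 N/mm; adequate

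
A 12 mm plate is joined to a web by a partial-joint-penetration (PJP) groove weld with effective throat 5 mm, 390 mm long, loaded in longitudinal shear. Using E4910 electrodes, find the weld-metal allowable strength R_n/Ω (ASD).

E49XX → F_EXX = 490 MPa.
Effective throat (given) t_e = 5 mm.
A_we = 5 × 390 = 1950 mm².
F_nw = 0.6 F_EXX = 294 MPa.
R_n/Ω = (294 × 1950) / 2.0 × 10⁻³ = 286.7 kN.

R_n/Ω ≈ 287 kN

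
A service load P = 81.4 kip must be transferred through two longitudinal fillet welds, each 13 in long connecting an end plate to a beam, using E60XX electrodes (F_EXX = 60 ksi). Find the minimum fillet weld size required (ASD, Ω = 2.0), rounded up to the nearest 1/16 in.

w = 1/4 in

Total weld length L = 26 in.
Required throat t_e = P × Ω / (0.6 F_EXX × L) = 81.4 × 2.0 / (0.6 × 60 × 26) = 0.1739 in.
Required leg w = t_e / 0.707 = 0.246 in → use 1/4 in.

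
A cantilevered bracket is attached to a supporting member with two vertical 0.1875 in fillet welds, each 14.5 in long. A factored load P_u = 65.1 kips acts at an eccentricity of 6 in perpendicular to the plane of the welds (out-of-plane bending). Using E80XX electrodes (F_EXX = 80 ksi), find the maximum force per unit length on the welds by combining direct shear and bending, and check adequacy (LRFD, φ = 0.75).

L_w = 2 × 14.5 = 29 in; section modulus (unit throat) S = 2 × L²/6 = 70.08 in².
Direct shear f_v = P/L_w = 65.1/29 = 2.245 kip/in.
Moment M = P × e = 65.1 × 6 = 390.6 kip·in; bending f_b = M/S = 5.573 kip/in.
f_max = √(f_v² + f_b²) = √(2.245² + 5.573²) = 6.008 kip/in.
φr_n = 0.75 × 0.6 × 80 × (0.707 × 0.1875) = 4.772 kip/in → NOT adequate.

f_max ≈ 6.01 kip/in; NOT adequate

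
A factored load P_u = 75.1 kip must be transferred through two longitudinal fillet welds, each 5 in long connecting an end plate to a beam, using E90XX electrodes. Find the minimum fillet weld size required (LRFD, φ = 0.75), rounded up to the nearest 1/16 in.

w = 5/16 in

E90XX → F_EXX = 90 ksi.
Total weld length L = 10 in.
Required throat t_e = P_u / (φ × 0.6 F_EXX × L) = 75.1 / (0.75 × 0.6 × 90 × 10) = 0.1854 in.
Required leg w = t_e / 0.707 = 0.2623 in → use 5/16 in.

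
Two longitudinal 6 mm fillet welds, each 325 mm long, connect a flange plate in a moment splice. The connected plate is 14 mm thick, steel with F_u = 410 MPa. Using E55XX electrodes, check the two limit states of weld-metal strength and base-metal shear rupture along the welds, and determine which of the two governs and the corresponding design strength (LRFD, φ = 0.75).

φR_n ≈ 682 kN (weld metal governs)

E55XX → F_EXX = 550 MPa.
t_e = 0.707 × 6 = 4.242 mm; L = 650 mm.
Weld metal: φR_n = 0.75 × 0.6 × 550 × 4.242 × 650 × 10⁻³ = 682.4 kN.
Base metal (shear rupture): φR_n = 0.75 × 0.6 × 410 × 14 × 650 × 10⁻³ = 1679 kN.
Governing: weld metal.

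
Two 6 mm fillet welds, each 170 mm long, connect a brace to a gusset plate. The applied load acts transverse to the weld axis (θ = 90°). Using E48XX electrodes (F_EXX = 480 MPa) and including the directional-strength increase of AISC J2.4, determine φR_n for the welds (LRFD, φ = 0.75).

φR_n ≈ 467 kN

t_e = 0.707 × 6 = 4.242 mm; A_we = 4.242 × 340 = 1442 mm².
Directional factor: 1.0 + 0.5 sin^1.5(90°) = 1.5.
F_nw = 0.6 × 480 × 1.5 = 432 MPa.
φR_n = 0.75 × 432 × 1442 × 10⁻³ = 467.3 kN.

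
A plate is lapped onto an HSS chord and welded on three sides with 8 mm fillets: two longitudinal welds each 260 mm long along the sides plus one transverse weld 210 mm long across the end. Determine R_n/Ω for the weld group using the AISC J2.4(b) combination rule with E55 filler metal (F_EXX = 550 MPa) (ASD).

R_n/Ω ≈ 706 kN

t_e = 0.707 × 8 = 5.656 mm.
R_nwl = 0.6 × 550 × 5.656 × 520 × 10⁻³ = 970.6 kN (longitudinal, 2 welds).
R_nwt = 0.6 × 550 × 5.656 × 210 × 10⁻³ = 392 kN (transverse, base value).
(i) R_nwl + R_nwt = 1363 kN; (ii) 0.85 R_nwl + 1.5 R_nwt = 1413 kN.
R_n = max = 1413 kN [governs: (ii)]; R_n/Ω = 706.5 kN.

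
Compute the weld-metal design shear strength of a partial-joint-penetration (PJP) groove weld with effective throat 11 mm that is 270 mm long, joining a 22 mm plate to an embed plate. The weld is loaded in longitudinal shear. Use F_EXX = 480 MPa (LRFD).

φR_n ≈ 642 kN

Effective throat (given) t_e = 11 mm.
A_we = 11 × 270 = 2970 mm².
F_nw = 0.6 F_EXX = 288 MPa.
φR_n = 0.75 × 288 × 2970 × 10⁻³ = 641.5 kN.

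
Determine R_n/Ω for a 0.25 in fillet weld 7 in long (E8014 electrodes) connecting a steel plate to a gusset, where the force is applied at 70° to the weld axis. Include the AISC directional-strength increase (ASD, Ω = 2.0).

R_n/Ω ≈ 43.2 kip

E80XX → F_EXX = 80 ksi.
t_e = 0.707 × 0.25 = 0.1767 in; A_we = 0.1767 × 7 = 1.237 in².
Directional factor: 1.0 + 0.5 sin^1.5(70°) = 1.455.
F_nw = 0.6 × 80 × 1.455 = 69.86 ksi.
R_n/Ω = (69.86 × 1.237) / 2.0 = 43.22 kip.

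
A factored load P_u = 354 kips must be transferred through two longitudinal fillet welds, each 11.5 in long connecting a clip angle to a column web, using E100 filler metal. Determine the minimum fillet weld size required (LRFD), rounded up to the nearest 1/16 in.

E100XX → F_EXX = 100 ksi.
Total weld length L = 23 in.
Required throat t_e = P_u / (φ × 0.6 F_EXX × L) = 354 / (0.75 × 0.6 × 100 × 23) = 0.342 in.
Required leg w = t_e / 0.707 = 0.4838 in → use 1/2 in.

w = 1/2 in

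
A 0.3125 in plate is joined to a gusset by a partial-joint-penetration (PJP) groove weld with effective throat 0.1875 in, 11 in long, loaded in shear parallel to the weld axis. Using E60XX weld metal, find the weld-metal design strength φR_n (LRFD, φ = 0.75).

φR_n ≈ 55.7 kip

E60XX → F_EXX = 60 ksi.
Effective throat (given) t_e = 0.1875 in.
A_we = 0.1875 × 11 = 2.062 in².
F_nw = 0.6 F_EXX = 36 ksi.
φR_n = 0.75 × 36 × 2.062 = 55.69 kip.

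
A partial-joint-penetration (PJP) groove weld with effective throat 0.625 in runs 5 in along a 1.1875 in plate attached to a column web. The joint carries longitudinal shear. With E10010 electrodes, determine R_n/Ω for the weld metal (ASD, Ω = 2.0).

R_n/Ω ≈ 93.8 kips

E100XX → F_EXX = 100 ksi.
Effective throat (given) t_e = 0.625 in.
A_we = 0.625 × 5 = 3.125 in².
F_nw = 0.6 F_EXX = 60 ksi.
R_n/Ω = (60 × 3.125) / 2.0 = 93.75 kips.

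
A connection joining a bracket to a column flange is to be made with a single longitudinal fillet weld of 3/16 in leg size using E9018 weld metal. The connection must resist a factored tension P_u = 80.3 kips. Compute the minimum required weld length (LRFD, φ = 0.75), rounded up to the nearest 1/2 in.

L = 15 in

E90XX → F_EXX = 90 ksi.
Throat t_e = 0.707 × 0.1875 = 0.1326 in.
φr_n = 0.75 × 0.6 × 90 × 0.1326 = 5.369 kips/in.
L_req = P_u / φr_n = 80.3 / 5.369 = 14.96 in total.
Round up → use L = 15 in.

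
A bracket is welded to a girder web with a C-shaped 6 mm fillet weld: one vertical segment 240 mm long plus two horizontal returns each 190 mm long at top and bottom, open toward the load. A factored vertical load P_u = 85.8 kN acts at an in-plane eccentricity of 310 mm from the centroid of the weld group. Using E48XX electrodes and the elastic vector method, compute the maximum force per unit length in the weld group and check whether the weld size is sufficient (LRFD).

E48XX → F_EXX = 480 MPa.
Total weld length L_w = 620 mm. Treat welds as unit-width lines.
Centroid: x̄ = 2×190×95 / 620 = 58.23 mm from the vertical weld.
Polar moment about centroid: J = I_x + I_y = [240³/12 + 2×190×120²] + [240×58.23² + 2(190³/12 + 190×36.77²)] = 9095000 mm³.
Direct shear f_v = P/L_w = 85.8×10³ / 620 = 138.4 N/mm (vertical).
Torsion M = P·e = 85.8×10³ × 310 = 26598000 N·mm.
Critical point at (x, y) = (131.8, 120) from centroid. f_tx = M·y/J = 350.9 N/mm; f_ty = M·x/J = 385.4 N/mm.
Resultant f_max = √[f_tx² + (f_v + f_ty)²] = √[350.9² + (138.4 + 385.4)²] = 630.5 N/mm.
Capacity per unit length: φr_n = 0.75 × 0.6 × 480 × (0.707 × 6) = 916.3 N/mm.
630.5 ≤ 916.3 → adequate.

f_max ≈ 630 N/mm; adequate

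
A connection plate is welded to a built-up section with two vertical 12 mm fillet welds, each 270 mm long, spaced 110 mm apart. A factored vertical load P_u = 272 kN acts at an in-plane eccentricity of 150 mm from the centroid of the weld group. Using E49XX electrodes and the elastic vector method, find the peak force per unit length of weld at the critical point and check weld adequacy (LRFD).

f_max ≈ 1480 N/mm; adequate

E49XX → F_EXX = 490 MPa.
Total weld length L_w = 540 mm. Treat welds as unit-width lines.
Polar moment about centroid: J = 2[d³/12 + d(b/2)²] = 2[270³/12 + 270×55²] = 4914000 mm³.
Direct shear f_v = P/L_w = 272×10³ / 540 = 503.7 N/mm (vertical).
Torsion M = P·e = 272×10³ × 150 = 40800000 N·mm.
Critical point at (x, y) = (55, 135) from centroid. f_tx = M·y/J = 1121 N/mm; f_ty = M·x/J = 456.7 N/mm.
Resultant f_max = √[f_tx² + (f_v + f_ty)²] = √[1121² + (503.7 + 456.7)²] = 1476 N/mm.
Capacity per unit length: φr_n = 0.75 × 0.6 × 490 × (0.707 × 12) = 1871 N/mm.
1476 ≤ 1871 → adequate.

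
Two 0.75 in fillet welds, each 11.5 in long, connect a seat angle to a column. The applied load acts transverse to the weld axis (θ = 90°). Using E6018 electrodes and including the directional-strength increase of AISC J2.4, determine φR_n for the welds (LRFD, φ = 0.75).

E60XX → F_EXX = 60 ksi.
t_e = 0.707 × 0.75 = 0.5302 in; A_we = 0.5302 × 23 = 12.2 in².
Directional factor: 1.0 + 0.5 sin^1.5(90°) = 1.5.
F_nw = 0.6 × 60 × 1.5 = 54 ksi.
φR_n = 0.75 × 54 × 12.2 = 493.9 kips.

φR_n ≈ 494 kips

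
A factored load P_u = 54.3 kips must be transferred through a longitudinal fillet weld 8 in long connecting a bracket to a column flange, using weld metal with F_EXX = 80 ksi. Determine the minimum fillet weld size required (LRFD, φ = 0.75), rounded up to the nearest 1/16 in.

w = 5/16 in

Total weld length L = 8 in.
Required throat t_e = P_u / (φ × 0.6 F_EXX × L) = 54.3 / (0.75 × 0.6 × 80 × 8) = 0.1885 in.
Required leg w = t_e / 0.707 = 0.2667 in → use 5/16 in.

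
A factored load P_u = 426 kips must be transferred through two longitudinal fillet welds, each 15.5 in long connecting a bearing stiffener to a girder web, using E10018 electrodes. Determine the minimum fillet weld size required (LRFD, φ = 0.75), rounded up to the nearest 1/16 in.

w = 7/16 in

E100XX → F_EXX = 100 ksi.
Total weld length L = 31 in.
Required throat t_e = P_u / (φ × 0.6 F_EXX × L) = 426 / (0.75 × 0.6 × 100 × 31) = 0.3054 in.
Required leg w = t_e / 0.707 = 0.4319 in → use 7/16 in.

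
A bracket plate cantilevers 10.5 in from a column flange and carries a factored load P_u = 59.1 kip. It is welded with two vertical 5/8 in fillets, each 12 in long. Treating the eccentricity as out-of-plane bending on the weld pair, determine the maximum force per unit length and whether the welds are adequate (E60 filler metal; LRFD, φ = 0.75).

E60XX → F_EXX = 60 ksi.
L_w = 2 × 12 = 24 in; section modulus (unit throat) S = 2 × L²/6 = 48 in².
Direct shear f_v = P/L_w = 59.1/24 = 2.462 kip/in.
Moment M = P × e = 59.1 × 10.5 = 620.55 kip·in; bending f_b = M/S = 12.93 kip/in.
f_max = √(f_v² + f_b²) = √(2.462² + 12.93²) = 13.16 kip/in.
φr_n = 0.75 × 0.6 × 60 × (0.707 × 0.625) = 11.93 kip/in → NOT adequate.

f_max ≈ 13.2 kip/in; NOT adequate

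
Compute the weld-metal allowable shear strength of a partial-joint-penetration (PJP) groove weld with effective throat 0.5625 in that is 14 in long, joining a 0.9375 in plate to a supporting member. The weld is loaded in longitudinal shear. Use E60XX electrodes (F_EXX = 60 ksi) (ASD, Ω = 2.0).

R_n/Ω ≈ 142 kips

Effective throat (given) t_e = 0.5625 in.
A_we = 0.5625 × 14 = 7.875 in².
F_nw = 0.6 F_EXX = 36 ksi.
R_n/Ω = (36 × 7.875) / 2.0 = 141.8 kips.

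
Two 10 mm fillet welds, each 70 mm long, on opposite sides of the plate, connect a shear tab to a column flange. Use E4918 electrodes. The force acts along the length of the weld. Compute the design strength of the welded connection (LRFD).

φR_n ≈ 218 kN

E49XX → F_EXX = 490 MPa.
Effective throat t_e = 0.707 × 10 = 7.07 mm.
Total length L = 140 mm; A_we = 7.07 × 140 = 989.8 mm².
F_nw = 0.6 F_EXX = 0.6 × 490 = 294 MPa.
φR_n = 0.75 × 294 × 989.8 × 10⁻³ = 218.3 kN.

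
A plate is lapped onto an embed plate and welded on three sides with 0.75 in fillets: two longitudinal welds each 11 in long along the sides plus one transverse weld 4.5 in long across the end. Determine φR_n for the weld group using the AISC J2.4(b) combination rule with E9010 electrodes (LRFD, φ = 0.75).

E90XX → F_EXX = 90 ksi.
t_e = 0.707 × 0.75 = 0.5302 in.
R_nwl = 0.6 × 90 × 0.5302 × 22 = 629.9 kip (longitudinal, 2 welds).
R_nwt = 0.6 × 90 × 0.5302 × 4.5 = 128.9 kip (transverse, base value).
(i) R_nwl + R_nwt = 758.8 kip; (ii) 0.85 R_nwl + 1.5 R_nwt = 728.7 kip.
R_n = max = 758.8 kip [governs: (i)]; φR_n = 569.1 kip.

φR_n ≈ 569 kip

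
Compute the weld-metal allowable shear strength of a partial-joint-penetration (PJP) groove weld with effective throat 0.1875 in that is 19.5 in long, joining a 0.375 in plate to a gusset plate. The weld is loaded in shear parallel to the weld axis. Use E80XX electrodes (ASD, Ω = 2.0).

R_n/Ω ≈ 87.8 kips

E80XX → F_EXX = 80 ksi.
Effective throat (given) t_e = 0.1875 in.
A_we = 0.1875 × 19.5 = 3.656 in².
F_nw = 0.6 F_EXX = 48 ksi.
R_n/Ω = (48 × 3.656) / 2.0 = 87.75 kips.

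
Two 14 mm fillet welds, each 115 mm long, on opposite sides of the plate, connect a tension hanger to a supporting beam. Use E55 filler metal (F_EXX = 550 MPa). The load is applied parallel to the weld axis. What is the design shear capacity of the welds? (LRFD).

φR_n ≈ 563 kN

Effective throat t_e = 0.707 × 14 = 9.898 mm.
Total length L = 230 mm; A_we = 9.898 × 230 = 2277 mm².
F_nw = 0.6 F_EXX = 0.6 × 550 = 330 MPa.
φR_n = 0.75 × 330 × 2277 × 10⁻³ = 563.4 kN.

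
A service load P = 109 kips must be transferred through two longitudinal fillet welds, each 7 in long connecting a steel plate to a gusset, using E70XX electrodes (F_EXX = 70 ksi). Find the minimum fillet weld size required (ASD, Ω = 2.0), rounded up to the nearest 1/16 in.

w = 9/16 in

Total weld length L = 14 in.
Required throat t_e = P × Ω / (0.6 F_EXX × L) = 109 × 2.0 / (0.6 × 70 × 14) = 0.3707 in.
Required leg w = t_e / 0.707 = 0.5244 in → use 9/16 in.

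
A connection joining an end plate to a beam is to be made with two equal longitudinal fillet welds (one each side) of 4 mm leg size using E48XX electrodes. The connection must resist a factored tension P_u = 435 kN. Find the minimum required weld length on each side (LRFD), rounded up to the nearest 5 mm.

E48XX → F_EXX = 480 MPa.
Throat t_e = 0.707 × 4 = 2.828 mm.
φr_n = 0.75 × 0.6 × 480 × 2.828 × 10⁻³ = 0.6108 kN/mm.
L_req = P_u / φr_n = 435 / 0.6108 = 712.1 mm total.
Per side: 712.1 / 2 = 356.1 mm.
Round up → use L = 360 mm on each side.

L = 360 mm on each side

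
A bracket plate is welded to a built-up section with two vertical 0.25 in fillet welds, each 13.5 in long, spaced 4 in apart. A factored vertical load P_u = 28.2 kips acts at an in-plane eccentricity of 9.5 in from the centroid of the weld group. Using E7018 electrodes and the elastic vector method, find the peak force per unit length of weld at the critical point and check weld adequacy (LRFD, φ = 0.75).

f_max ≈ 4.06 kip/in; adequate

E70XX → F_EXX = 70 ksi.
Total weld length L_w = 27 in. Treat welds as unit-width lines.
Polar moment about centroid: J = 2[d³/12 + d(b/2)²] = 2[13.5³/12 + 13.5×2²] = 518.1 in³.
Direct shear f_v = P/L_w = 28.2 / 27 = 1.044 kip/in (vertical).
Torsion M = P·e = 28.2 × 9.5 = 267.9 kip·in.
Critical point at (x, y) = (2, 6.75) from centroid. f_tx = M·y/J = 3.491 kip/in; f_ty = M·x/J = 1.034 kip/in.
Resultant f_max = √[f_tx² + (f_v + f_ty)²] = √[3.491² + (1.044 + 1.034)²] = 4.063 kip/in.
Capacity per unit length: φr_n = 0.75 × 0.6 × 70 × (0.707 × 0.25) = 5.568 kip/in.
4.063 ≤ 5.568 → adequate.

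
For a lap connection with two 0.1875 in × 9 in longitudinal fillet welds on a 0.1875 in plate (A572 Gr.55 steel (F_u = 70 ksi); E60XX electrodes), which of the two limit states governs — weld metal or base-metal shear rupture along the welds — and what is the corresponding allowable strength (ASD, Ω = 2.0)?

E60XX → F_EXX = 60 ksi.
t_e = 0.707 × 0.1875 = 0.1326 in; L = 18 in.
Weld metal: R_n/Ω = (1/2.0) × 0.6 × 60 × 0.1326 × 18 = 42.95 kips.
Base metal (shear rupture): R_n/Ω = (1/2.0) × 0.6 × 70 × 0.1875 × 18 = 70.88 kips.
Governing: weld metal.

R_n/Ω ≈ 43 kips (weld metal governs)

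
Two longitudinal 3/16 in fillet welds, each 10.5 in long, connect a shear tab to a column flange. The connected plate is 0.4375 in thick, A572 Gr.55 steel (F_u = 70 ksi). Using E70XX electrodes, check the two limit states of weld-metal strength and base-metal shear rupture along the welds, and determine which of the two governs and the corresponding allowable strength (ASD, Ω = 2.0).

R_n/Ω ≈ 58.5 kips (weld metal governs)

E70XX → F_EXX = 70 ksi.
t_e = 0.707 × 0.1875 = 0.1326 in; L = 21 in.
Weld metal: R_n/Ω = (1/2.0) × 0.6 × 70 × 0.1326 × 21 = 58.46 kips.
Base metal (shear rupture): R_n/Ω = (1/2.0) × 0.6 × 70 × 0.4375 × 21 = 192.9 kips.
Governing: weld metal.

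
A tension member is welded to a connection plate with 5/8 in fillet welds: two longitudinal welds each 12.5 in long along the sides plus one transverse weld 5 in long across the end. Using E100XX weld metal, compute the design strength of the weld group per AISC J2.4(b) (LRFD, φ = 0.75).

φR_n ≈ 597 kips

E100XX → F_EXX = 100 ksi.
t_e = 0.707 × 0.625 = 0.4419 in.
R_nwl = 0.6 × 100 × 0.4419 × 25 = 662.8 kips (longitudinal, 2 welds).
R_nwt = 0.6 × 100 × 0.4419 × 5 = 132.6 kips (transverse, base value).
(i) R_nwl + R_nwt = 795.4 kips; (ii) 0.85 R_nwl + 1.5 R_nwt = 762.2 kips.
R_n = max = 795.4 kips [governs: (i)]; φR_n = 596.5 kips.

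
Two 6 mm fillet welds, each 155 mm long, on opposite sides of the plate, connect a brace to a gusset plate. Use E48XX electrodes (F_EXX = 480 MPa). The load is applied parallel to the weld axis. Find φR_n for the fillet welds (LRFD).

φR_n ≈ 284 kN

Effective throat t_e = 0.707 × 6 = 4.242 mm.
Total length L = 310 mm; A_we = 4.242 × 310 = 1315 mm².
F_nw = 0.6 F_EXX = 0.6 × 480 = 288 MPa.
φR_n = 0.75 × 288 × 1315 × 10⁻³ = 284 kN.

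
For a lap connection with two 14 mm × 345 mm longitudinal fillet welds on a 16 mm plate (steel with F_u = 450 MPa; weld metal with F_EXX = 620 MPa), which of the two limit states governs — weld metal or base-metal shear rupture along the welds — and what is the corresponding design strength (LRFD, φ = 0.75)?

t_e = 0.707 × 14 = 9.898 mm; L = 690 mm.
Weld metal: φR_n = 0.75 × 0.6 × 620 × 9.898 × 690 × 10⁻³ = 1905 kN.
Base metal (shear rupture): φR_n = 0.75 × 0.6 × 450 × 16 × 690 × 10⁻³ = 2236 kN.
Governing: weld metal.

φR_n ≈ 1910 kN (weld metal governs)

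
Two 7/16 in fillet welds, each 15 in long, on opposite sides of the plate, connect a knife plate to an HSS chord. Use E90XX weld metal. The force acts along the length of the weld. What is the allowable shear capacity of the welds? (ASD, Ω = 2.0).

E90XX → F_EXX = 90 ksi.
Effective throat t_e = 0.707 × 0.4375 = 0.3093 in.
Total length L = 30 in; A_we = 0.3093 × 30 = 9.279 in².
F_nw = 0.6 F_EXX = 0.6 × 90 = 54 ksi.
R_n = 54 × 9.279 = 501.1 kip; R_n/Ω = 501.1/2.0 = 250.5 kip.

R_n/Ω ≈ 251 kip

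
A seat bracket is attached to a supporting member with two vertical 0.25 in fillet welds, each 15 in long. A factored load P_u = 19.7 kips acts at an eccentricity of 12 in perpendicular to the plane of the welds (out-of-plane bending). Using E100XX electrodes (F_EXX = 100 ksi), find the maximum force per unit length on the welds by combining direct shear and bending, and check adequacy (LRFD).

L_w = 2 × 15 = 30 in; section modulus (unit throat) S = 2 × L²/6 = 75 in².
Direct shear f_v = P/L_w = 19.7/30 = 0.6567 kip/in.
Moment M = P × e = 19.7 × 12 = 236.4 kip·in; bending f_b = M/S = 3.152 kip/in.
f_max = √(f_v² + f_b²) = √(0.6567² + 3.152²) = 3.22 kip/in.
φr_n = 0.75 × 0.6 × 100 × (0.707 × 0.25) = 7.954 kip/in → adequate.

f_max ≈ 3.22 kip/in; adequate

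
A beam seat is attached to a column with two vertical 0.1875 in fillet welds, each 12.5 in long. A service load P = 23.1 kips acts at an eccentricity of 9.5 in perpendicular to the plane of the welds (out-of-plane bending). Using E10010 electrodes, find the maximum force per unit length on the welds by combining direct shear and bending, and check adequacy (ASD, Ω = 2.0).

f_max ≈ 4.31 kip/in; NOT adequate

E100XX → F_EXX = 100 ksi.
L_w = 2 × 12.5 = 25 in; section modulus (unit throat) S = 2 × L²/6 = 52.08 in².
Direct shear f_v = P/L_w = 23.1/25 = 0.924 kip/in.
Moment M = P × e = 23.1 × 9.5 = 219.45 kip·in; bending f_b = M/S = 4.213 kip/in.
f_max = √(f_v² + f_b²) = √(0.924² + 4.213²) = 4.314 kip/in.
r_n/Ω = (1/2.0) × 0.6 × 100 × (0.707 × 0.1875) = 3.977 kip/in → NOT adequate.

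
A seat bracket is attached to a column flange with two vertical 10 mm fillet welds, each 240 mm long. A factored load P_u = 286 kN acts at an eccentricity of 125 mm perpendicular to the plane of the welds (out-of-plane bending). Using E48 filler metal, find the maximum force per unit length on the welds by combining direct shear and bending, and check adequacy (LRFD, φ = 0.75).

f_max ≈ 1950 N/mm; NOT adequate

E48XX → F_EXX = 480 MPa.
L_w = 2 × 240 = 480 mm; section modulus (unit throat) S = 2 × L²/6 = 19200 mm².
Direct shear f_v = P/L_w = 286×10³/480 = 595.8 N/mm.
Moment M = P × e = 286×10³ × 125 = 35750000 N·mm; bending f_b = M/S = 1862 N/mm.
f_max = √(f_v² + f_b²) = √(595.8² + 1862²) = 1955 N/mm.
φr_n = 0.75 × 0.6 × 480 × (0.707 × 10) = 1527 N/mm → NOT adequate.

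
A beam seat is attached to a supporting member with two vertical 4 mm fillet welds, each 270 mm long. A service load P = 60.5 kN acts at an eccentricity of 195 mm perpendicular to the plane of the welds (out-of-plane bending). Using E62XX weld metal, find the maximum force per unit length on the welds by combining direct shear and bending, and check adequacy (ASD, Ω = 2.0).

E62XX → F_EXX = 620 MPa.
L_w = 2 × 270 = 540 mm; section modulus (unit throat) S = 2 × L²/6 = 24300 mm².
Direct shear f_v = P/L_w = 60.5×10³/540 = 112 N/mm.
Moment M = P × e = 60.5×10³ × 195 = 11798000 N·mm; bending f_b = M/S = 485.5 N/mm.
f_max = √(f_v² + f_b²) = √(112² + 485.5²) = 498.3 N/mm.
r_n/Ω = (1/2.0) × 0.6 × 620 × (0.707 × 4) = 526 N/mm → adequate.

f_max ≈ 498 N/mm; adequate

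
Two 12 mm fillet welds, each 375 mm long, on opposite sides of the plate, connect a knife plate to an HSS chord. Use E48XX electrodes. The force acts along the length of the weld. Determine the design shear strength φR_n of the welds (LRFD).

φR_n ≈ 1370 kN

E48XX → F_EXX = 480 MPa.
Effective throat t_e = 0.707 × 12 = 8.484 mm.
Total length L = 750 mm; A_we = 8.484 × 750 = 6363 mm².
F_nw = 0.6 F_EXX = 0.6 × 480 = 288 MPa.
φR_n = 0.75 × 288 × 6363 × 10⁻³ = 1374 kN.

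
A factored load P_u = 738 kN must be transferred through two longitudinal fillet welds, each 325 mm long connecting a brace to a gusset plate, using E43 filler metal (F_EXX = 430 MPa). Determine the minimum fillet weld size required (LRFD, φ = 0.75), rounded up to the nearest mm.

w = 9 mm

Total weld length L = 650 mm.
Required throat t_e = P_u / (φ × 0.6 F_EXX × L) = 738 / (0.75 × 0.6 × 430 × 650 × 10⁻³) = 5.868 mm.
Required leg w = t_e / 0.707 = 8.299 mm → use 9 mm.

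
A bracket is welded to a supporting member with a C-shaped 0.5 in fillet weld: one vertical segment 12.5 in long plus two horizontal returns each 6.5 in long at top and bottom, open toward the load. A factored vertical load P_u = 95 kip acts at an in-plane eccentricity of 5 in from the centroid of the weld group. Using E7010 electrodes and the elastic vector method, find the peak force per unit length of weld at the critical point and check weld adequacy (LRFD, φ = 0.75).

E70XX → F_EXX = 70 ksi.
Total weld length L_w = 25.5 in. Treat welds as unit-width lines.
Centroid: x̄ = 2×6.5×3.25 / 25.5 = 1.657 in from the vertical weld.
Polar moment about centroid: J = I_x + I_y = [12.5³/12 + 2×6.5×6.25²] + [12.5×1.657² + 2(6.5³/12 + 6.5×1.593²)] = 783.7 in³.
Direct shear f_v = P/L_w = 95 / 25.5 = 3.725 kip/in (vertical).
Torsion M = P·e = 95 × 5 = 475 kip·in.
Critical point at (x, y) = (4.843, 6.25) from centroid. f_tx = M·y/J = 3.788 kip/in; f_ty = M·x/J = 2.936 kip/in.
Resultant f_max = √[f_tx² + (f_v + f_ty)²] = √[3.788² + (3.725 + 2.936)²] = 7.663 kip/in.
Capacity per unit length: φr_n = 0.75 × 0.6 × 70 × (0.707 × 0.5) = 11.14 kip/in.
7.663 ≤ 11.14 → adequate.

f_max ≈ 7.66 kip/in; adequate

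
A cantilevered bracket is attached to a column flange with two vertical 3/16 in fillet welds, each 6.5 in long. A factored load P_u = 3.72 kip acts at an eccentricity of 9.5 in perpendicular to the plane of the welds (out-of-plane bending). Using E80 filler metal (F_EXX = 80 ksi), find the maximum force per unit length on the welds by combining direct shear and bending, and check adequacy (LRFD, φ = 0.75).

L_w = 2 × 6.5 = 13 in; section modulus (unit throat) S = 2 × L²/6 = 14.08 in².
Direct shear f_v = P/L_w = 3.72/13 = 0.2862 kip/in.
Moment M = P × e = 3.72 × 9.5 = 35.34 kip·in; bending f_b = M/S = 2.509 kip/in.
f_max = √(f_v² + f_b²) = √(0.2862² + 2.509²) = 2.526 kip/in.
φr_n = 0.75 × 0.6 × 80 × (0.707 × 0.1875) = 4.772 kip/in → adequate.

f_max ≈ 2.53 kip/in; adequate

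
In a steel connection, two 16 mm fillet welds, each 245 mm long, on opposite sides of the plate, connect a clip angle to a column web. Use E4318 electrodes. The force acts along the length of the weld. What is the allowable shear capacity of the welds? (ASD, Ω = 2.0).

E43XX → F_EXX = 430 MPa.
Effective throat t_e = 0.707 × 16 = 11.31 mm.
Total length L = 490 mm; A_we = 11.31 × 490 = 5543 mm².
F_nw = 0.6 F_EXX = 0.6 × 430 = 258 MPa.
R_n = 258 × 5543 × 10⁻³ = 1430 kN; R_n/Ω = 1430/2.0 = 715 kN.

R_n/Ω ≈ 715 kN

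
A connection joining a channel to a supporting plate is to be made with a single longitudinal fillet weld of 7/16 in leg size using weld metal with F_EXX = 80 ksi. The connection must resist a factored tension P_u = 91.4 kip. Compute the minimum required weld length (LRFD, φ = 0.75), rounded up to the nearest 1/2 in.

L = 8.5 in

Throat t_e = 0.707 × 0.4375 = 0.3093 in.
φr_n = 0.75 × 0.6 × 80 × 0.3093 = 11.14 kip/in.
L_req = P_u / φr_n = 91.4 / 11.14 = 8.208 in total.
Round up → use L = 8.5 in.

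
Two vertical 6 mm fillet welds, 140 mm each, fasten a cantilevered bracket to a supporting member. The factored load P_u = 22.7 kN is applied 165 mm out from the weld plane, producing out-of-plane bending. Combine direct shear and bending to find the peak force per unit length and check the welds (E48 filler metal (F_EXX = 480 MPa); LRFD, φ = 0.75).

f_max ≈ 579 N/mm; adequate

L_w = 2 × 140 = 280 mm; section modulus (unit throat) S = 2 × L²/6 = 6533 mm².
Direct shear f_v = P/L_w = 22.7×10³/280 = 81.07 N/mm.
Moment M = P × e = 22.7×10³ × 165 = 3745500 N·mm; bending f_b = M/S = 573.3 N/mm.
f_max = √(f_v² + f_b²) = √(81.07² + 573.3²) = 579 N/mm.
φr_n = 0.75 × 0.6 × 480 × (0.707 × 6) = 916.3 N/mm → adequate.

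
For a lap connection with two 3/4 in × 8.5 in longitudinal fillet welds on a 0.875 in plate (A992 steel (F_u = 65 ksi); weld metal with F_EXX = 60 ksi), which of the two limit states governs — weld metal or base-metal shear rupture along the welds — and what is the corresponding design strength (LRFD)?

t_e = 0.707 × 0.75 = 0.5302 in; L = 17 in.
Weld metal: φR_n = 0.75 × 0.6 × 60 × 0.5302 × 17 = 243.4 kip.
Base metal (shear rupture): φR_n = 0.75 × 0.6 × 65 × 0.875 × 17 = 435.1 kip.
Governing: weld metal.

φR_n ≈ 243 kip (weld metal governs)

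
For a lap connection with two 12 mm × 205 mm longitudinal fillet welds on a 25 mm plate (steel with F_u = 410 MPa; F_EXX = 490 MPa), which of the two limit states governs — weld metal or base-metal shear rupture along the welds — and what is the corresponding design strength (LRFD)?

φR_n ≈ 767 kN (weld metal governs)

t_e = 0.707 × 12 = 8.484 mm; L = 410 mm.
Weld metal: φR_n = 0.75 × 0.6 × 490 × 8.484 × 410 × 10⁻³ = 767 kN.
Base metal (shear rupture): φR_n = 0.75 × 0.6 × 410 × 25 × 410 × 10⁻³ = 1891 kN.
Governing: weld metal.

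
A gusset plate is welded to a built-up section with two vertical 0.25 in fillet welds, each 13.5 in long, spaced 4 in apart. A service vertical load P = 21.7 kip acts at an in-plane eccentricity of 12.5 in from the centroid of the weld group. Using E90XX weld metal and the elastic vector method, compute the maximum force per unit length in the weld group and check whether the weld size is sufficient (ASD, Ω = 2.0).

f_max ≈ 3.99 kip/in; adequate

E90XX → F_EXX = 90 ksi.
Total weld length L_w = 27 in. Treat welds as unit-width lines.
Polar moment about centroid: J = 2[d³/12 + d(b/2)²] = 2[13.5³/12 + 13.5×2²] = 518.1 in³.
Direct shear f_v = P/L_w = 21.7 / 27 = 0.8037 kip/in (vertical).
Torsion M = P·e = 21.7 × 12.5 = 271.25 kip·in.
Critical point at (x, y) = (2, 6.75) from centroid. f_tx = M·y/J = 3.534 kip/in; f_ty = M·x/J = 1.047 kip/in.
Resultant f_max = √[f_tx² + (f_v + f_ty)²] = √[3.534² + (0.8037 + 1.047)²] = 3.99 kip/in.
Capacity per unit length: r_n/Ω = (1/2.0) × 0.6 × 90 × (0.707 × 0.25) = 4.772 kip/in.
3.99 ≤ 4.772 → adequate.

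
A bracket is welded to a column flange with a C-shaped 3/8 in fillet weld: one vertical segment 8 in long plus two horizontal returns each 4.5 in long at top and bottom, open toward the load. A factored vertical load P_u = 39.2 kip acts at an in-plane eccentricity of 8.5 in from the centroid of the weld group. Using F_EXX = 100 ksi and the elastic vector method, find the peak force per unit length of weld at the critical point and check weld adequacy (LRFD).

f_max ≈ 9.39 kip/in; adequate

Total weld length L_w = 17 in. Treat welds as unit-width lines.
Centroid: x̄ = 2×4.5×2.25 / 17 = 1.191 in from the vertical weld.
Polar moment about centroid: J = I_x + I_y = [8³/12 + 2×4.5×4²] + [8×1.191² + 2(4.5³/12 + 4.5×1.059²)] = 223.3 in³.
Direct shear f_v = P/L_w = 39.2 / 17 = 2.306 kip/in (vertical).
Torsion M = P·e = 39.2 × 8.5 = 333.2 kip·in.
Critical point at (x, y) = (3.309, 4) from centroid. f_tx = M·y/J = 5.969 kip/in; f_ty = M·x/J = 4.937 kip/in.
Resultant f_max = √[f_tx² + (f_v + f_ty)²] = √[5.969² + (2.306 + 4.937)²] = 9.386 kip/in.
Capacity per unit length: φr_n = 0.75 × 0.6 × 100 × (0.707 × 0.375) = 11.93 kip/in.
9.386 ≤ 11.93 → adequate.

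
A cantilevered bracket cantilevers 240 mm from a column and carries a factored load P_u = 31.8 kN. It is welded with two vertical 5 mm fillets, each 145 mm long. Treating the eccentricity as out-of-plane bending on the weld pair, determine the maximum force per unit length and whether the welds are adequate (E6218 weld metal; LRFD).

f_max ≈ 1090 N/mm; NOT adequate

E62XX → F_EXX = 620 MPa.
L_w = 2 × 145 = 290 mm; section modulus (unit throat) S = 2 × L²/6 = 7008 mm².
Direct shear f_v = P/L_w = 31.8×10³/290 = 109.7 N/mm.
Moment M = P × e = 31.8×10³ × 240 = 7632000 N·mm; bending f_b = M/S = 1089 N/mm.
f_max = √(f_v² + f_b²) = √(109.7² + 1089²) = 1094 N/mm.
φr_n = 0.75 × 0.6 × 620 × (0.707 × 5) = 986.3 N/mm → NOT adequate.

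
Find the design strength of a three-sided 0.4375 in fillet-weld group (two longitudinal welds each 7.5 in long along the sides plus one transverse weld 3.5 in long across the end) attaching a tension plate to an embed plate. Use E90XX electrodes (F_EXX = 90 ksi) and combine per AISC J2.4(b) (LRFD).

φR_n ≈ 232 kips

t_e = 0.707 × 0.4375 = 0.3093 in.
R_nwl = 0.6 × 90 × 0.3093 × 15 = 250.5 kips (longitudinal, 2 welds).
R_nwt = 0.6 × 90 × 0.3093 × 3.5 = 58.46 kips (transverse, base value).
(i) R_nwl + R_nwt = 309 kips; (ii) 0.85 R_nwl + 1.5 R_nwt = 300.7 kips.
R_n = max = 309 kips [governs: (i)]; φR_n = 231.8 kips.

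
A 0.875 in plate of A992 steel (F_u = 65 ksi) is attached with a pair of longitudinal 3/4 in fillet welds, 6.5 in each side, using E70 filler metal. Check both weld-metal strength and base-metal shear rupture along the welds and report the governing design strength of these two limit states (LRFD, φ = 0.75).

E70XX → F_EXX = 70 ksi.
t_e = 0.707 × 0.75 = 0.5302 in; L = 13 in.
Weld metal: φR_n = 0.75 × 0.6 × 70 × 0.5302 × 13 = 217.1 kips.
Base metal (shear rupture): φR_n = 0.75 × 0.6 × 65 × 0.875 × 13 = 332.7 kips.
Governing: weld metal.

φR_n ≈ 217 kips (weld metal governs)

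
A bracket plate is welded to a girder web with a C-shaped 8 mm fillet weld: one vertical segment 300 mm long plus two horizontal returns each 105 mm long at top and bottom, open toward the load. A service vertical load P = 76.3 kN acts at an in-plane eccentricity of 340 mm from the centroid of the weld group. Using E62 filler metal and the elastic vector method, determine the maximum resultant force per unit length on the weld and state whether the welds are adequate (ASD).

E62XX → F_EXX = 620 MPa.
Total weld length L_w = 510 mm. Treat welds as unit-width lines.
Centroid: x̄ = 2×105×52.5 / 510 = 21.62 mm from the vertical weld.
Polar moment about centroid: J = I_x + I_y = [300³/12 + 2×105×150²] + [300×21.62² + 2(105³/12 + 105×30.88²)] = 7508000 mm³.
Direct shear f_v = P/L_w = 76.3×10³ / 510 = 149.6 N/mm (vertical).
Torsion M = P·e = 76.3×10³ × 340 = 25942000 N·mm.
Critical point at (x, y) = (83.38, 150) from centroid. f_tx = M·y/J = 518.3 N/mm; f_ty = M·x/J = 288.1 N/mm.
Resultant f_max = √[f_tx² + (f_v + f_ty)²] = √[518.3² + (149.6 + 288.1)²] = 678.4 N/mm.
Capacity per unit length: r_n/Ω = (1/2.0) × 0.6 × 620 × (0.707 × 8) = 1052 N/mm.
678.4 ≤ 1052 → adequate.

f_max ≈ 678 N/mm; adequate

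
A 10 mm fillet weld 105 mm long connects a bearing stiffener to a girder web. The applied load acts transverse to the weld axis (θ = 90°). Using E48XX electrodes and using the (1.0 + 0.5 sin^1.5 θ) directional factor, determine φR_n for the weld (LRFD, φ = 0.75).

E48XX → F_EXX = 480 MPa.
t_e = 0.707 × 10 = 7.07 mm; A_we = 7.07 × 105 = 742.3 mm².
Directional factor: 1.0 + 0.5 sin^1.5(90°) = 1.5.
F_nw = 0.6 × 480 × 1.5 = 432 MPa.
φR_n = 0.75 × 432 × 742.3 × 10⁻³ = 240.5 kN.

φR_n ≈ 241 kN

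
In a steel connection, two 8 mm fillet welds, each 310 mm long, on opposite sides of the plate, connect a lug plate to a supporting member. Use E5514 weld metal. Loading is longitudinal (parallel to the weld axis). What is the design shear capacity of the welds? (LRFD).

φR_n ≈ 868 kN

E55XX → F_EXX = 550 MPa.
Effective throat t_e = 0.707 × 8 = 5.656 mm.
Total length L = 620 mm; A_we = 5.656 × 620 = 3507 mm².
F_nw = 0.6 F_EXX = 0.6 × 550 = 330 MPa.
φR_n = 0.75 × 330 × 3507 × 10⁻³ = 867.9 kN.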